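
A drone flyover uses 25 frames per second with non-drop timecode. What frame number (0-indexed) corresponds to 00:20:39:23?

30998

Total seconds to the label: (0 × 3600 + 20 × 60 + 39) = 1239.
Frame index = 1239 × 25 + 23 = 30998.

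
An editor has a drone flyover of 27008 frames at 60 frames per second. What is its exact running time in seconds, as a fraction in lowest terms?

6752/15 seconds

Running time = 27008 ÷ (60) = 27008 × 1/60 = 6752/15 s.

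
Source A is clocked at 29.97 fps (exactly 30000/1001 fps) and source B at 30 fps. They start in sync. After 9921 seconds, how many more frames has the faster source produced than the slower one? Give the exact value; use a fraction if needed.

297630/1001 frames

A emits 30000/1001 × 9921 = 297630000/1001 frames; B emits 30 × 9921 = 297630.
Difference = 297630/1001 frames (≈ 297.3327); B is ahead of A.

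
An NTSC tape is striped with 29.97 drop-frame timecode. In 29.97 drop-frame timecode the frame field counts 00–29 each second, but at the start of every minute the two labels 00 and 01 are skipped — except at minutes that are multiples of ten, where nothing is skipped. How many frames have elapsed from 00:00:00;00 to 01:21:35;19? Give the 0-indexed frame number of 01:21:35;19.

As if non-drop at 30 labels/s: (1 × 3600 + 21 × 60 + 35) × 30 + 19 = 146869.
Minute boundaries passed: 81; those not divisible by 10: 81 − 8 = 73; dropped labels = 2 × 73 = 146.
Actual frame index = 146869 − 146 = 146723.

146723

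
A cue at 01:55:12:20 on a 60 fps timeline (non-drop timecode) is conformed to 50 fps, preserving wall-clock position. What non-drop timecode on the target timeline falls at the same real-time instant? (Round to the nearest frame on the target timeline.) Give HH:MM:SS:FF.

01:55:12:17

Source frame index: (1×3600 + 55×60 + 12) × 60 + 20 = 414740.
Real time: 414740 / (60) = 20737/3 s.
Target frame: (20737/3) × (50) = 1036850/3 ≈ 345616.667 → 345617.
At 50 labels/s: frame 345617 → 01:55:12:17.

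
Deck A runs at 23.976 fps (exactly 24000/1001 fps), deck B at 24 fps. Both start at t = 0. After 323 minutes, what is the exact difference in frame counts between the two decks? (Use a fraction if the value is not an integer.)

323 min = 19380 s.
A emits 24000/1001 × 19380 = 465120000/1001 frames; B emits 24 × 19380 = 465120.
Difference = 465120/1001 frames (≈ 464.6553); B is ahead of A.

465120/1001 frames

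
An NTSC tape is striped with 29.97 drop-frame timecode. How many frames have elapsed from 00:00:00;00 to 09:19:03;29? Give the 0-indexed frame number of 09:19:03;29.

1005311

Complete 10-minute blocks: 55, each 17982 frames → 989010.
Remaining 9 whole minutes in the current block: 1800 + 8 × 1798 = 16184 frames.
Within the current minute: 3 × 30 + 29 − 2 = 117 (labels ;00/;01 skipped at this minute). Total = 989010 + 16184 + 117 = 1005311.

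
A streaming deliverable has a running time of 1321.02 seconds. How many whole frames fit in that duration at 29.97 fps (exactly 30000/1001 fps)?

39591 frames

Frames = 1321.02 × 30000/1001 = 39630600/1001 ≈ 39591.0090.
Complete frames: 39591.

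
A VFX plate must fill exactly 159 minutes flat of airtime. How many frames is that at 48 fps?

159 min = 9540 s.
Frames = 9540 × 48 = 457920.

457920 frames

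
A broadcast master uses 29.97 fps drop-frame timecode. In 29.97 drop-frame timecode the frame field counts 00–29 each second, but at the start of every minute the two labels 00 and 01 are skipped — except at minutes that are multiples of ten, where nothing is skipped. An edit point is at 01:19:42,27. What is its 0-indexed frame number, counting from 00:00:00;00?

As if non-drop at 30 labels/s: (1 × 3600 + 19 × 60 + 42) × 30 + 27 = 143487.
Minute boundaries passed: 79; those not divisible by 10: 79 − 7 = 72; dropped labels = 2 × 72 = 144.
Actual frame index = 143487 − 144 = 143343.

143343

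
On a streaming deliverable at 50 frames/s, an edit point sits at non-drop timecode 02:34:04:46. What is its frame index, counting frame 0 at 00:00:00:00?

Total seconds to the label: (2 × 3600 + 34 × 60 + 4) = 9244.
Frame index = 9244 × 50 + 46 = 462246.

frame 462246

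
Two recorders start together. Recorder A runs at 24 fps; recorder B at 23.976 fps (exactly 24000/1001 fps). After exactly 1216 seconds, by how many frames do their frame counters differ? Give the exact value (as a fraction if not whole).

29184/1001 frames

A emits 24 × 1216 = 29184 frames; B emits 24000/1001 × 1216 = 29184000/1001.
Difference = 29184/1001 frames (≈ 29.1548); B is behind A.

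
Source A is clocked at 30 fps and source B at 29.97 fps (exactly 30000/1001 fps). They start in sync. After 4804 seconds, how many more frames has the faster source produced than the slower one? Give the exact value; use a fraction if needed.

A emits 30 × 4804 = 144120 frames; B emits 30000/1001 × 4804 = 144120000/1001.
Difference = 144120/1001 frames (≈ 143.9760); B is behind A.

144120/1001 frames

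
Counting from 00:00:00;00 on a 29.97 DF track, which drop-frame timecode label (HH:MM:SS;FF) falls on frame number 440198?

04:04:47;28

Ten DF minutes hold 17982 frames, so frame 440198 lies in block 24 (frames 431568–449549) with 8630 frames into that block.
The block's first minute is 1800 frames and the rest 1798 each; 8630 frames reaches minute 4, so 24 × 18 + 4 × 2 = 440 labels have been skipped so far.
Adding those back, label number 440198 + 440 = 440638 at 30 labels/s is 14687 s + 28 f = 4 h 4 min 47 s frame 28, i.e. 04:04:47;28.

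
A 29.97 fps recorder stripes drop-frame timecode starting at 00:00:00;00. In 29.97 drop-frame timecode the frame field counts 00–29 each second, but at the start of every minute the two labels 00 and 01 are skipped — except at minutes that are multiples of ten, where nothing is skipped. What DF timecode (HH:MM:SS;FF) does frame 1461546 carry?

Each 10-minute DF block holds 10 × 60 × 30 − 9 × 2 = 17982 frames. 1461546 ÷ 17982 → 81 full blocks, remainder 5004.
Within the partial block the first minute is 1800 frames and each further minute 1798, so 2 further minute boundaries passed. Total skipped labels = 18 × 81 + 2 × 2 = 1462.
Non-drop label index = 1461546 + 1462 = 1463008; at 30 labels/s that is 13:32:46:28, i.e. DF 13:32:46;28.

13:32:46;28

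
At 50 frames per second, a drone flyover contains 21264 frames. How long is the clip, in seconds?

425.28 seconds

Running time = 21264 / (50) = 425.28 s.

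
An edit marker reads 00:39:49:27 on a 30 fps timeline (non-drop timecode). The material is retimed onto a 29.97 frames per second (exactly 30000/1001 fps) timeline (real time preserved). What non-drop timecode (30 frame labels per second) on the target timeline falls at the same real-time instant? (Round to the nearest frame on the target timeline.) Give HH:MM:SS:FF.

Source frame index: (0×3600 + 39×60 + 49) × 30 + 27 = 71697.
Real time: 71697 / (30) = 23899/10 s.
Target frame: (23899/10) × (30000/1001) = 71697000/1001 ≈ 71625.375 → 71625.
At 30 labels/s: frame 71625 → 00:39:47:15.

00:39:47:15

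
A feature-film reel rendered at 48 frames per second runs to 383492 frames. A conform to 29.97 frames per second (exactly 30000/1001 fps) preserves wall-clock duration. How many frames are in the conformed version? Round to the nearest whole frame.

239443 frames

Frames at target rate = 383492 × (30000/1001) / (48) = 239682500/1001 ≈ 239443.057.
Nearest whole frame: 239443.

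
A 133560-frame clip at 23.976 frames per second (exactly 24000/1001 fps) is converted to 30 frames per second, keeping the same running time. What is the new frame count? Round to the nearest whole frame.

167117 frames

Frames at target rate = 133560 × (30) / (24000/1001) = 3342339/20 ≈ 167116.950.
Nearest whole frame: 167117.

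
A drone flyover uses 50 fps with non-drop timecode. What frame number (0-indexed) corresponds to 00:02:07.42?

Total seconds to the label: (0 × 3600 + 2 × 60 + 7) = 127.
Frame index = 127 × 50 + 42 = 6392.

6392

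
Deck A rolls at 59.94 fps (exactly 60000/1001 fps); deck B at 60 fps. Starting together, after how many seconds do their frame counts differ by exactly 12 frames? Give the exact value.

The gap grows by |60 − 60000/1001| = 60/1001 frames per second.
Time for a 12-frame gap: 12 ÷ (60/1001) = 200.2 s.

200.2 seconds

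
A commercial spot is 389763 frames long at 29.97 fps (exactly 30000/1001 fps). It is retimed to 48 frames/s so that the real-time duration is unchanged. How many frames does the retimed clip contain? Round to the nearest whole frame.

Frames at target rate = 389763 × (48) / (30000/1001) = 390152763/625 ≈ 624244.421.
Nearest whole frame: 624244.

624244 frames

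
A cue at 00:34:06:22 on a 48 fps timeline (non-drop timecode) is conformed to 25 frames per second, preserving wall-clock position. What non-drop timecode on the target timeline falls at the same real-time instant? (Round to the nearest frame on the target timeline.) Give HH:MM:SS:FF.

Source frame index: (0×3600 + 34×60 + 6) × 48 + 22 = 98230.
Real time: 98230 / (48) = 49115/24 s.
Target frame: (49115/24) × (25) = 1227875/24 ≈ 51161.458 → 51161.
At 25 labels/s: frame 51161 → 00:34:06:11.

00:34:06:11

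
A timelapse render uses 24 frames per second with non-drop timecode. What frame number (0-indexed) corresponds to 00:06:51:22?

frame 9886

Total seconds to the label: (0 × 3600 + 6 × 60 + 51) = 411.
Frame index = 411 × 24 + 22 = 9886.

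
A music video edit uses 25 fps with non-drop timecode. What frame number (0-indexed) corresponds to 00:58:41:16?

frame 88041

Total seconds to the label: (0 × 3600 + 58 × 60 + 41) = 3521.
Frame index = 3521 × 25 + 16 = 88041.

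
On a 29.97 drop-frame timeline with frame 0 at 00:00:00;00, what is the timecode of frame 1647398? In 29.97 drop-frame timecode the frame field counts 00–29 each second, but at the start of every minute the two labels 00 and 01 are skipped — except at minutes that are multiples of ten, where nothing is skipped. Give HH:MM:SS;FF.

15:16:08;08

Each 10-minute DF block holds 10 × 60 × 30 − 9 × 2 = 17982 frames. 1647398 ÷ 17982 → 91 full blocks, remainder 11036.
Within the partial block the first minute is 1800 frames and each further minute 1798, so 6 further minute boundaries passed. Total skipped labels = 18 × 91 + 2 × 6 = 1650.
Non-drop label index = 1647398 + 1650 = 1649048; at 30 labels/s that is 15:16:08:08, i.e. DF 15:16:08;08.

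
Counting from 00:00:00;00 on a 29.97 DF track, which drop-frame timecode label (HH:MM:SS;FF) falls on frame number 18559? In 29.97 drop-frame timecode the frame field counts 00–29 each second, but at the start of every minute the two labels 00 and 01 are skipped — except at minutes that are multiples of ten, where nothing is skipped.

00:10:19;07

Each 10-minute DF block holds 10 × 60 × 30 − 9 × 2 = 17982 frames. 18559 ÷ 17982 → 1 full block, remainder 577.
Within the partial block the first minute is 1800 frames and each further minute 1798, so 0 further minute boundaries passed. Total skipped labels = 18 × 1 + 2 × 0 = 18.
Non-drop label index = 18559 + 18 = 18577; at 30 labels/s that is 00:10:19:07, i.e. DF 00:10:19;07.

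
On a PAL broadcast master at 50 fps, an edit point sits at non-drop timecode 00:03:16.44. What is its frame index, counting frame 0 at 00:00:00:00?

frame 9844

Total seconds to the label: (0 × 3600 + 3 × 60 + 16) = 196.
Frame index = 196 × 50 + 44 = 9844.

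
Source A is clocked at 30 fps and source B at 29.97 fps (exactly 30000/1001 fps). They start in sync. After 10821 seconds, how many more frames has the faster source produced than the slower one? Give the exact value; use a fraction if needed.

A emits 30 × 10821 = 324630 frames; B emits 30000/1001 × 10821 = 324630000/1001.
Difference = 324630/1001 frames (≈ 324.3057); B is behind A.

324630/1001 frames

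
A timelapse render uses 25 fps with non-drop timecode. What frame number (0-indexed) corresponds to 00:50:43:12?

Total seconds to the label: (0 × 3600 + 50 × 60 + 43) = 3043.
Frame index = 3043 × 25 + 12 = 76087.

76087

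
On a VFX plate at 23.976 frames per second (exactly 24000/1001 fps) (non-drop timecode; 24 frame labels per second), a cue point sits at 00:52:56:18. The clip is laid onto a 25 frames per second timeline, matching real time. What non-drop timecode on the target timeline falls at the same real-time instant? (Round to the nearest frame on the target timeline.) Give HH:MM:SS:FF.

Source frame index: (0×3600 + 52×60 + 56) × 24 + 18 = 76242.
Real time: 76242 / (24000/1001) = 12719707/4000 s.
Target frame: (12719707/4000) × (25) = 12719707/160 ≈ 79498.169 → 79498.
At 25 labels/s: frame 79498 → 00:52:59:23.

00:52:59:23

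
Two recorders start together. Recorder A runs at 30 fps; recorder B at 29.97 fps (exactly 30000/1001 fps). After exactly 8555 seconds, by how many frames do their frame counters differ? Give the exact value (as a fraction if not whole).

A emits 30 × 8555 = 256650 frames; B emits 30000/1001 × 8555 = 256650000/1001.
Difference = 256650/1001 frames (≈ 256.3936); B is behind A.

256650/1001 frames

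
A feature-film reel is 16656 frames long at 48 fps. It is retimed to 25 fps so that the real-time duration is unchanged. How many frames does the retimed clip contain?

8675 frames

Target frames = source frames × (target rate / source rate) = 16656 × (25)/(48) = 16656 × 25/48 = 8675.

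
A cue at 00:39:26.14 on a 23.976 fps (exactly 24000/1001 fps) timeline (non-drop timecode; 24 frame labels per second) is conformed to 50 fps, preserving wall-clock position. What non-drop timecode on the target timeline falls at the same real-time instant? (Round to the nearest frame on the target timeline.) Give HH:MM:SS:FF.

00:39:28:47

Source frame index: (0×3600 + 39×60 + 26) × 24 + 14 = 56798.
Real time: 56798 / (24000/1001) = 28427399/12000 s.
Target frame: (28427399/12000) × (50) = 28427399/240 ≈ 118447.496 → 118447.
At 50 labels/s: frame 118447 → 00:39:28:47.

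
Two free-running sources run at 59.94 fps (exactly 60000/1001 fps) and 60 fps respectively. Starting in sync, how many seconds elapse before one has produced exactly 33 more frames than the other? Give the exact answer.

550.55 seconds

The gap grows by |60 − 60000/1001| = 60/1001 frames per second.
Time for a 33-frame gap: 33 ÷ (60/1001) = 550.55 s.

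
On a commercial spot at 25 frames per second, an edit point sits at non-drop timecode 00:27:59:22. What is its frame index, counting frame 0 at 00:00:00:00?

41997

Total seconds to the label: (0 × 3600 + 27 × 60 + 59) = 1679.
Frame index = 1679 × 25 + 22 = 41997.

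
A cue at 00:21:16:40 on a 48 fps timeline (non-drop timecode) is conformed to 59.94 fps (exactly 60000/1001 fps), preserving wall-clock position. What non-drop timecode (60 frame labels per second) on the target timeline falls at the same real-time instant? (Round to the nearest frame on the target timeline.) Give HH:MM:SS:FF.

Source frame index: (0×3600 + 21×60 + 16) × 48 + 40 = 61288.
Real time: 61288 / (48) = 7661/6 s.
Target frame: (7661/6) × (60000/1001) = 76610000/1001 ≈ 76533.467 → 76533.
At 60 labels/s: frame 76533 → 00:21:15:33.

00:21:15:33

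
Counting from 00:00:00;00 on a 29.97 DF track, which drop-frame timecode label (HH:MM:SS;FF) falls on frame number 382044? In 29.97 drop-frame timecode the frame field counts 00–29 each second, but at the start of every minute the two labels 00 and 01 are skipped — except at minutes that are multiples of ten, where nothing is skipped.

03:32:27;16

Ten DF minutes hold 17982 frames, so frame 382044 lies in block 21 (frames 377622–395603) with 4422 frames into that block.
The block's first minute is 1800 frames and the rest 1798 each; 4422 frames reaches minute 2, so 21 × 18 + 2 × 2 = 382 labels have been skipped so far.
Adding those back, label number 382044 + 382 = 382426 at 30 labels/s is 12747 s + 16 f = 3 h 32 min 27 s frame 16, i.e. 03:32:27;16.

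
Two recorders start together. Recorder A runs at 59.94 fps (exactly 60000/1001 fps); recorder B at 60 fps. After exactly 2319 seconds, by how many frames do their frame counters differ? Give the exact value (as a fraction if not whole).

139140/1001 frames

A emits 60000/1001 × 2319 = 139140000/1001 frames; B emits 60 × 2319 = 139140.
Difference = 139140/1001 frames (≈ 139.0010); B is ahead of A.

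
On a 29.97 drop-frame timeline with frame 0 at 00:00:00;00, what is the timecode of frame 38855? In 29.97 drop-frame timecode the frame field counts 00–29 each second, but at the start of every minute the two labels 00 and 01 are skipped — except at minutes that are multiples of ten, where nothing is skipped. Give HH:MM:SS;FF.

00:21:36;13

Ten DF minutes hold 17982 frames, so frame 38855 lies in block 2 (frames 35964–53945) with 2891 frames into that block.
The block's first minute is 1800 frames and the rest 1798 each; 2891 frames reaches minute 1, so 2 × 18 + 1 × 2 = 38 labels have been skipped so far.
Adding those back, label number 38855 + 38 = 38893 at 30 labels/s is 1296 s + 13 f = 0 h 21 min 36 s frame 13, i.e. 00:21:36;13.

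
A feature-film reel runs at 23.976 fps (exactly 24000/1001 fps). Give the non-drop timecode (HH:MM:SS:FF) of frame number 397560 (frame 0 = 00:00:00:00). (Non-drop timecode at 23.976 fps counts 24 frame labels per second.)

397560 ÷ 24 = 16565 full seconds, remainder 0 frames.
16565 s = 4 h 36 min 5 s.
Timecode: 04:36:05:00.

04:36:05:00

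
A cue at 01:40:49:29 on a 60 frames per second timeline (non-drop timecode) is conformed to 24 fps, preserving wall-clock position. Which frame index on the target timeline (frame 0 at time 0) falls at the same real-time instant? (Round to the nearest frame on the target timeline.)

frame 145188

Source frame index: (1×3600 + 40×60 + 49) × 60 + 29 = 362969.
Real time: 362969 / (60) = 362969/60 s.
Target frame: (362969/60) × (24) = 725938/5 ≈ 145187.600 → 145188.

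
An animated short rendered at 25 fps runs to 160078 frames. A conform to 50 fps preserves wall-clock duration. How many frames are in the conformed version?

320156 frames

Target frames = source frames × (target rate / source rate) = 160078 × (50)/(25) = 160078 × 2 = 320156.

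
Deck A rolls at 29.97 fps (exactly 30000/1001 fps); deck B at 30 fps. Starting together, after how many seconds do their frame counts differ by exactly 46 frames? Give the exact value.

The gap grows by |30 − 30000/1001| = 30/1001 frames per second.
Time for a 46-frame gap: 46 ÷ (30/1001) = 23023/15 s.

23023/15 seconds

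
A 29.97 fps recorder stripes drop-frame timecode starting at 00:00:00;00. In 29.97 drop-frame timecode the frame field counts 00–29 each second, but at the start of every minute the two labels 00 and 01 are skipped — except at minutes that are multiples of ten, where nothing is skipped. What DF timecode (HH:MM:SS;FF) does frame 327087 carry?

03:01:53;23

Ten DF minutes hold 17982 frames, so frame 327087 lies in block 18 (frames 323676–341657) with 3411 frames into that block.
The block's first minute is 1800 frames and the rest 1798 each; 3411 frames reaches minute 1, so 18 × 18 + 1 × 2 = 326 labels have been skipped so far.
Adding those back, label number 327087 + 326 = 327413 at 30 labels/s is 10913 s + 23 f = 3 h 1 min 53 s frame 23, i.e. 03:01:53;23.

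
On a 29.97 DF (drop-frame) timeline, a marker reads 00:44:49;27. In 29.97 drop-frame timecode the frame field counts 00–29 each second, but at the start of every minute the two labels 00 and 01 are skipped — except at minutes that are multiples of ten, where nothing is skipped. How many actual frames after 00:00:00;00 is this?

Complete 10-minute blocks: 4, each 17982 frames → 71928.
Remaining 4 whole minutes in the current block: 1800 + 3 × 1798 = 7194 frames.
Within the current minute: 49 × 30 + 27 − 2 = 1495 (labels ;00/;01 skipped at this minute). Total = 71928 + 7194 + 1495 = 80617.

80617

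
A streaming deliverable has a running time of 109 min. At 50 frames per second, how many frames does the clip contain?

327000 frames

109 min = 6540 s.
Frames = 6540 × 50 = 327000.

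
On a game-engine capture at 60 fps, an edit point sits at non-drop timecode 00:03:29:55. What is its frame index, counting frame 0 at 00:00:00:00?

frame 12595

Total seconds to the label: (0 × 3600 + 3 × 60 + 29) = 209.
Frame index = 209 × 60 + 55 = 12595.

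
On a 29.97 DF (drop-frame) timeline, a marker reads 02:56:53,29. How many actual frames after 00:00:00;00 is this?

318101

As if non-drop at 30 labels/s: (2 × 3600 + 56 × 60 + 53) × 30 + 29 = 318419.
Minute boundaries passed: 176; those not divisible by 10: 176 − 17 = 159; dropped labels = 2 × 159 = 318.
Actual frame index = 318419 − 318 = 318101.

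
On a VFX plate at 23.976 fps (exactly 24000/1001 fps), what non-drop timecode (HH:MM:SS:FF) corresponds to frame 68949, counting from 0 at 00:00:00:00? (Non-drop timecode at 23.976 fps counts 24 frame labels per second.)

00:47:52:21

68949 ÷ 24 = 2872 full seconds, remainder 21 frames.
2872 s = 0 h 47 min 52 s.
Timecode: 00:47:52:21.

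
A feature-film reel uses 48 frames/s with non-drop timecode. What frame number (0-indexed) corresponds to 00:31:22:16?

90352

Total seconds to the label: (0 × 3600 + 31 × 60 + 22) = 1882.
Frame index = 1882 × 48 + 16 = 90352.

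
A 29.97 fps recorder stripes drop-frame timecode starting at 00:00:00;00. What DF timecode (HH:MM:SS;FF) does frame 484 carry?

Each 10-minute DF block holds 10 × 60 × 30 − 9 × 2 = 17982 frames. 484 ÷ 17982 → 0 full blocks, remainder 484.
Within the partial block the first minute is 1800 frames and each further minute 1798, so 0 further minute boundaries passed. Total skipped labels = 18 × 0 + 2 × 0 = 0.
Non-drop label index = 484 + 0 = 484; at 30 labels/s that is 00:00:16:04, i.e. DF 00:00:16;04.

00:00:16;04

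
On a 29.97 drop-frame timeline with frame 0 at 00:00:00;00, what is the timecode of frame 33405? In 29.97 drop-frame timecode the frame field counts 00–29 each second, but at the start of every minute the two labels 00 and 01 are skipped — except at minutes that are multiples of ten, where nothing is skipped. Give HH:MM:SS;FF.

Each 10-minute DF block holds 10 × 60 × 30 − 9 × 2 = 17982 frames. 33405 ÷ 17982 → 1 full block, remainder 15423.
Within the partial block the first minute is 1800 frames and each further minute 1798, so 8 further minute boundaries passed. Total skipped labels = 18 × 1 + 2 × 8 = 34.
Non-drop label index = 33405 + 34 = 33439; at 30 labels/s that is 00:18:34:19, i.e. DF 00:18:34;19.

00:18:34;19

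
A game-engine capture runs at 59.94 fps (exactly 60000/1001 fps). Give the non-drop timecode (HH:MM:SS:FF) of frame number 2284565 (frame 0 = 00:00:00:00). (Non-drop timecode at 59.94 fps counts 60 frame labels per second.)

10:34:36:05

2284565 ÷ 60 = 38076 full seconds, remainder 5 frames.
38076 s = 10 h 34 min 36 s.
Timecode: 10:34:36:05.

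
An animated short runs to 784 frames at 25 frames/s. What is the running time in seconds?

31.36 seconds

Running time = 784 / (25) = 31.36 s.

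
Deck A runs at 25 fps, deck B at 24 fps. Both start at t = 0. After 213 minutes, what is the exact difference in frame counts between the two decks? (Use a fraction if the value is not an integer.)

12780 frames

213 min = 12780 s.
A emits 25 × 12780 = 319500 frames; B emits 24 × 12780 = 306720.
Difference = 12780 frames; B is behind A.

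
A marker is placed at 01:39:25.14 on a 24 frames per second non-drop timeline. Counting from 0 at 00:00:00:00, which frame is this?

Total seconds to the label: (1 × 3600 + 39 × 60 + 25) = 5965.
Frame index = 5965 × 24 + 14 = 143174.

frame 143174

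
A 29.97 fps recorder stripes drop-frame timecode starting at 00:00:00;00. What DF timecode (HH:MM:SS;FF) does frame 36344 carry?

Ten DF minutes hold 17982 frames, so frame 36344 lies in block 2 (frames 35964–53945) with 380 frames into that block.
The block's first minute is 1800 frames and the rest 1798 each; 380 frames reaches minute 0, so 2 × 18 + 0 × 2 = 36 labels have been skipped so far.
Adding those back, label number 36344 + 36 = 36380 at 30 labels/s is 1212 s + 20 f = 0 h 20 min 12 s frame 20, i.e. 00:20:12;20.

00:20:12;20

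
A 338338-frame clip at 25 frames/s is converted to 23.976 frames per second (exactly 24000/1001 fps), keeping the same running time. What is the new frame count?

324480 frames

Target frames = source frames × (target rate / source rate) = 338338 × (24000/1001)/(25) = 338338 × 960/1001 = 324480.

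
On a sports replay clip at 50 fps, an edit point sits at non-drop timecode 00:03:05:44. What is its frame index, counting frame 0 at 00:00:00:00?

Total seconds to the label: (0 × 3600 + 3 × 60 + 5) = 185.
Frame index = 185 × 50 + 44 = 9294.

9294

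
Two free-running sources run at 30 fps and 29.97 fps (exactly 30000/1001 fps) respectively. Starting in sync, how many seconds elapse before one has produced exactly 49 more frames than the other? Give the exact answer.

The gap grows by |30000/1001 − 30| = 30/1001 frames per second.
Time for a 49-frame gap: 49 ÷ (30/1001) = 49049/30 s.

49049/30 seconds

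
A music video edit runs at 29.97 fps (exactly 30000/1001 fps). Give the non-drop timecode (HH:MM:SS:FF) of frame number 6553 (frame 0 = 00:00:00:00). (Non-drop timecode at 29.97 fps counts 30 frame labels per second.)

00:03:38:13

6553 ÷ 30 = 218 full seconds, remainder 13 frames.
218 s = 0 h 3 min 38 s.
Timecode: 00:03:38:13.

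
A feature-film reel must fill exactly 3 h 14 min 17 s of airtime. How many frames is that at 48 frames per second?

3 h 14 min 17 s = 11657 s.
Frames = 11657 × 48 = 559536.

559536 frames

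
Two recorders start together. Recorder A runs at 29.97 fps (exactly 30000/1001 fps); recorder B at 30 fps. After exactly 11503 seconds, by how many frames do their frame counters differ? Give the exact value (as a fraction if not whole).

345090/1001 frames

A emits 30000/1001 × 11503 = 345090000/1001 frames; B emits 30 × 11503 = 345090.
Difference = 345090/1001 frames (≈ 344.7453); B is ahead of A.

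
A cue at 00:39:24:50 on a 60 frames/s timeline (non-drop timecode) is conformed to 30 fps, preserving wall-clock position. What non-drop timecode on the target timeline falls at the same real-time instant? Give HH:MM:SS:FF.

00:39:24:25

Source frame index: (0×3600 + 39×60 + 24) × 60 + 50 = 141890.
Real time: 141890 / (60) = 14189/6 s.
Target frame: (14189/6) × (30) = 70945.
At 30 labels/s: frame 70945 → 00:39:24:25.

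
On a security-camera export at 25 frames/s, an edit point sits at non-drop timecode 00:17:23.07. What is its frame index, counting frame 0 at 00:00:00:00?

Total seconds to the label: (0 × 3600 + 17 × 60 + 23) = 1043.
Frame index = 1043 × 25 + 7 = 26082.

frame 26082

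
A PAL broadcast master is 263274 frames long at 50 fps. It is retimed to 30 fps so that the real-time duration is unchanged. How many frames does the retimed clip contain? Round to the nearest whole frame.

157964 frames

Frames at target rate = 263274 × (30) / (50) = 789822/5 ≈ 157964.400.
Nearest whole frame: 157964.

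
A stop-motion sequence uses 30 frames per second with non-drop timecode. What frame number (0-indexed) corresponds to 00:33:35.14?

frame 60464

Total seconds to the label: (0 × 3600 + 33 × 60 + 35) = 2015.
Frame index = 2015 × 30 + 14 = 60464.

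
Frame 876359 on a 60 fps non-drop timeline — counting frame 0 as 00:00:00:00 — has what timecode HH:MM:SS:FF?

876359 ÷ 60 = 14605 full seconds, remainder 59 frames.
14605 s = 4 h 3 min 25 s.
Timecode: 04:03:25:59.

04:03:25:59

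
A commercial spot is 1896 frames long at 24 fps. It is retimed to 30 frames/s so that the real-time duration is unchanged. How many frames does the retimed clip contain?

Target frames = source frames × (target rate / source rate) = 1896 × (30)/(24) = 1896 × 5/4 = 2370.

2370 frames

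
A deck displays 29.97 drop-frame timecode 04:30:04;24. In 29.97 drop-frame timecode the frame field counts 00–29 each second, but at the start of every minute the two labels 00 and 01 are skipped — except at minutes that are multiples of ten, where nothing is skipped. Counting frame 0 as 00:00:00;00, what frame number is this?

485658

As if non-drop at 30 labels/s: (4 × 3600 + 30 × 60 + 4) × 30 + 24 = 486144.
Minute boundaries passed: 270; those not divisible by 10: 270 − 27 = 243; dropped labels = 2 × 243 = 486.
Actual frame index = 486144 − 486 = 485658.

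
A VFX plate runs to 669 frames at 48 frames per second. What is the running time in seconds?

13.9375 seconds

Running time = 669 / (48) = 13.9375 s.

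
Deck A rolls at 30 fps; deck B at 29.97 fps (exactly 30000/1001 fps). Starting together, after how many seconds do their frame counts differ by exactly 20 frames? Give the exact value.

The gap grows by |30000/1001 − 30| = 30/1001 frames per second.
Time for a 20-frame gap: 20 ÷ (30/1001) = 2002/3 s.

2002/3 seconds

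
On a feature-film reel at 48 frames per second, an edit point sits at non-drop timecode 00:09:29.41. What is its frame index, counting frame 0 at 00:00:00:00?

frame 27353

Total seconds to the label: (0 × 3600 + 9 × 60 + 29) = 569.
Frame index = 569 × 48 + 41 = 27353.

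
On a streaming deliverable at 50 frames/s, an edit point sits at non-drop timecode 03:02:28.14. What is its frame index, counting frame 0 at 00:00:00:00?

Total seconds to the label: (3 × 3600 + 2 × 60 + 28) = 10948.
Frame index = 10948 × 50 + 14 = 547414.

547414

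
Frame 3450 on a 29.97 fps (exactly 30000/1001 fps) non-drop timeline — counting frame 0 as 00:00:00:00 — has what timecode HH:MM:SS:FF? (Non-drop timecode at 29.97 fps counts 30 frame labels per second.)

3450 ÷ 30 = 115 full seconds, remainder 0 frames.
115 s = 0 h 1 min 55 s.
Timecode: 00:01:55:00.

00:01:55:00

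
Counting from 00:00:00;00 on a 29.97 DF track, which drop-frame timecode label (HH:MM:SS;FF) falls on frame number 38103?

00:21:11;11

Each 10-minute DF block holds 10 × 60 × 30 − 9 × 2 = 17982 frames. 38103 ÷ 17982 → 2 full blocks, remainder 2139.
Within the partial block the first minute is 1800 frames and each further minute 1798, so 1 further minute boundary passed. Total skipped labels = 18 × 2 + 2 × 1 = 38.
Non-drop label index = 38103 + 38 = 38141; at 30 labels/s that is 00:21:11:11, i.e. DF 00:21:11;11.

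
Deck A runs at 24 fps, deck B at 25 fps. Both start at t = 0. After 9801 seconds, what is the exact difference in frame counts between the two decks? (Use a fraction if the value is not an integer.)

9801 frames

A emits 24 × 9801 = 235224 frames; B emits 25 × 9801 = 245025.
Difference = 9801 frames; B is ahead of A.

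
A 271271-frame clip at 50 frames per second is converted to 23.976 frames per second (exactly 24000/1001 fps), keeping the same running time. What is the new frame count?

Target frames = source frames × (target rate / source rate) = 271271 × (24000/1001)/(50) = 271271 × 480/1001 = 130080.

130080 frames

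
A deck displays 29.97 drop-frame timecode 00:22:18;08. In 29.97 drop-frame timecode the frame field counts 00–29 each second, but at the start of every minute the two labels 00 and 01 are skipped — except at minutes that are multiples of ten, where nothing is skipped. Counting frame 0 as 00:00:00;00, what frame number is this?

40108

Complete 10-minute blocks: 2, each 17982 frames → 35964.
Remaining 2 whole minutes in the current block: 1800 + 1 × 1798 = 3598 frames.
Within the current minute: 18 × 30 + 8 − 2 = 546 (labels ;00/;01 skipped at this minute). Total = 35964 + 3598 + 546 = 40108.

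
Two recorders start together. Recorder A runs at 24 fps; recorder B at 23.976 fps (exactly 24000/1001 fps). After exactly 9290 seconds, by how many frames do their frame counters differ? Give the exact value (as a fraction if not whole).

222960/1001 frames

A emits 24 × 9290 = 222960 frames; B emits 24000/1001 × 9290 = 222960000/1001.
Difference = 222960/1001 frames (≈ 222.7373); B is behind A.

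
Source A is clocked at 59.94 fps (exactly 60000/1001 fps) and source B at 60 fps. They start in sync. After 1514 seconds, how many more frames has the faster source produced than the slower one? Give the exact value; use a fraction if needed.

90840/1001 frames

A emits 60000/1001 × 1514 = 90840000/1001 frames; B emits 60 × 1514 = 90840.
Difference = 90840/1001 frames (≈ 90.7493); B is ahead of A.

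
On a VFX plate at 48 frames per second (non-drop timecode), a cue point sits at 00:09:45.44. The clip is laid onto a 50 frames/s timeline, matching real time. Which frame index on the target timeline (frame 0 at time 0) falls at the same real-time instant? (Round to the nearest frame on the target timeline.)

frame 29296

Source frame index: (0×3600 + 9×60 + 45) × 48 + 44 = 28124.
Real time: 28124 / (48) = 7031/12 s.
Target frame: (7031/12) × (50) = 175775/6 ≈ 29295.833 → 29296.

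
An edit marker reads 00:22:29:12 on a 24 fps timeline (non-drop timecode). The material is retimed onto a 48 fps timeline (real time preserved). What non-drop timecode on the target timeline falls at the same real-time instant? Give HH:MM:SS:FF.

00:22:29:24

Source frame index: (0×3600 + 22×60 + 29) × 24 + 12 = 32388.
Real time: 32388 / (24) = 2699/2 s.
Target frame: (2699/2) × (48) = 64776.
At 48 labels/s: frame 64776 → 00:22:29:24.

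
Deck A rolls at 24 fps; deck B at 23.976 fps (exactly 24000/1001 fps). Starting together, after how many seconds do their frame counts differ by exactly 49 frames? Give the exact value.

The gap grows by |24000/1001 − 24| = 24/1001 frames per second.
Time for a 49-frame gap: 49 ÷ (24/1001) = 49049/24 s.

49049/24 seconds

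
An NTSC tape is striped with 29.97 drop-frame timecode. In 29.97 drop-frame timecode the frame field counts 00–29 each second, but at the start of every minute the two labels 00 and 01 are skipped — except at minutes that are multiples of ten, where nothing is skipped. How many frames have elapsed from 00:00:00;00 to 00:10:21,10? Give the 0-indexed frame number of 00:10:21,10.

18622

Complete 10-minute blocks: 1, each 17982 frames → 17982.
Remaining 0 whole minutes in the current block: 0 frames.
Within the current minute: 21 × 30 + 10 = 640. Total = 17982 + 0 + 640 = 18622.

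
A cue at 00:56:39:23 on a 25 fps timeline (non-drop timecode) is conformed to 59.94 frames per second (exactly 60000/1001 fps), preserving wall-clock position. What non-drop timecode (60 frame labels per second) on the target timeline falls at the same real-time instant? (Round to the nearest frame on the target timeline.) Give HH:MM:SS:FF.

Source frame index: (0×3600 + 56×60 + 39) × 25 + 23 = 84998.
Real time: 84998 / (25) = 84998/25 s.
Target frame: (84998/25) × (60000/1001) = 203995200/1001 ≈ 203791.409 → 203791.
At 60 labels/s: frame 203791 → 00:56:36:31.

00:56:36:31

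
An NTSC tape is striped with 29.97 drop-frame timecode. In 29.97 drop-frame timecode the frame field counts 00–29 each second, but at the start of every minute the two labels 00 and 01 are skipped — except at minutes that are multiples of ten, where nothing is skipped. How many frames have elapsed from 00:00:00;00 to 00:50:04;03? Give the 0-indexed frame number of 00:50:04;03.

Complete 10-minute blocks: 5, each 17982 frames → 89910.
Remaining 0 whole minutes in the current block: 0 frames.
Within the current minute: 4 × 30 + 3 = 123. Total = 89910 + 0 + 123 = 90033.

90033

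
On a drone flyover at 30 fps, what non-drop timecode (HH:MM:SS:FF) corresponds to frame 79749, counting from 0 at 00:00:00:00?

00:44:18:09

79749 ÷ 30 = 2658 full seconds, remainder 9 frames.
2658 s = 0 h 44 min 18 s.
Timecode: 00:44:18:09.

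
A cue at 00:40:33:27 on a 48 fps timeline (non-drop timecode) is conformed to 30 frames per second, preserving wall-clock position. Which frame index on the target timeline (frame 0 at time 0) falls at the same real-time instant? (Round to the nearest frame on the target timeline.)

Source frame index: (0×3600 + 40×60 + 33) × 48 + 27 = 116811.
Real time: 116811 / (48) = 38937/16 s.
Target frame: (38937/16) × (30) = 584055/8 ≈ 73006.875 → 73007.

frame 73007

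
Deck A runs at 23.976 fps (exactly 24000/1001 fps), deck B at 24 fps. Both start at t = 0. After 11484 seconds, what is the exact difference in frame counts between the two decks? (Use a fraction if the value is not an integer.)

A emits 24000/1001 × 11484 = 25056000/91 frames; B emits 24 × 11484 = 275616.
Difference = 25056/91 frames (≈ 275.3407); B is ahead of A.

25056/91 frames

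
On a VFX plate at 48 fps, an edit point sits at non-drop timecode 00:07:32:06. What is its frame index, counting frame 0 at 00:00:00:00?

frame 21702

Total seconds to the label: (0 × 3600 + 7 × 60 + 32) = 452.
Frame index = 452 × 48 + 6 = 21702.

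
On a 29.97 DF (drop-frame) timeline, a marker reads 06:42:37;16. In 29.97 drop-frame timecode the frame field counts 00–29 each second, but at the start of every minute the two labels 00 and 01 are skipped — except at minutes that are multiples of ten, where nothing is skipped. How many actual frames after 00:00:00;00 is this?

Complete 10-minute blocks: 40, each 17982 frames → 719280.
Remaining 2 whole minutes in the current block: 1800 + 1 × 1798 = 3598 frames.
Within the current minute: 37 × 30 + 16 − 2 = 1124 (labels ;00/;01 skipped at this minute). Total = 719280 + 3598 + 1124 = 724002.

724002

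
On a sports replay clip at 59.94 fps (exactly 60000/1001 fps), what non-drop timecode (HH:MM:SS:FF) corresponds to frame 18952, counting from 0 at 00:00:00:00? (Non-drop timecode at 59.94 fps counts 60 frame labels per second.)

18952 ÷ 60 = 315 full seconds, remainder 52 frames.
315 s = 0 h 5 min 15 s.
Timecode: 00:05:15:52.

00:05:15:52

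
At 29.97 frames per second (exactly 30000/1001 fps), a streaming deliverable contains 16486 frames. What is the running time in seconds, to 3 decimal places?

Running time = 16486 × 1001/30000 = 8251243/15000 s ≈ 550.083 s.

550.083 seconds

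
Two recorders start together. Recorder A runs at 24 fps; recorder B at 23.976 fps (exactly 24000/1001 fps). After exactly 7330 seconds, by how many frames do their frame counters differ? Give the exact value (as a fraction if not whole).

A emits 24 × 7330 = 175920 frames; B emits 24000/1001 × 7330 = 175920000/1001.
Difference = 175920/1001 frames (≈ 175.7443); B is behind A.

175920/1001 frames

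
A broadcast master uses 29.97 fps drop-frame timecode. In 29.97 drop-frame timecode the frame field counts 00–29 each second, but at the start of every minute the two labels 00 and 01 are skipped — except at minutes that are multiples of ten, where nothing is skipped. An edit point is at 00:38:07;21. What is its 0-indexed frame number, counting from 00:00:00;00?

As if non-drop at 30 labels/s: (0 × 3600 + 38 × 60 + 7) × 30 + 21 = 68631.
Minute boundaries passed: 38; those not divisible by 10: 38 − 3 = 35; dropped labels = 2 × 35 = 70.
Actual frame index = 68631 − 70 = 68561.

68561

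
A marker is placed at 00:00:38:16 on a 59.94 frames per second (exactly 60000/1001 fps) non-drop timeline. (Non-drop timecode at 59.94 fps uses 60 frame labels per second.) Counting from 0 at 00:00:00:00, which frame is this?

Total seconds to the label: (0 × 3600 + 0 × 60 + 38) = 38.
Frame index = 38 × 60 + 16 = 2296.

frame 2296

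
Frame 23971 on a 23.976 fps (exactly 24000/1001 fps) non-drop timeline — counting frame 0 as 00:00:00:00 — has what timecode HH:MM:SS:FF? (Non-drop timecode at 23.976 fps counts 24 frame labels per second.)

00:16:38:19

23971 ÷ 24 = 998 full seconds, remainder 19 frames.
998 s = 0 h 16 min 38 s.
Timecode: 00:16:38:19.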